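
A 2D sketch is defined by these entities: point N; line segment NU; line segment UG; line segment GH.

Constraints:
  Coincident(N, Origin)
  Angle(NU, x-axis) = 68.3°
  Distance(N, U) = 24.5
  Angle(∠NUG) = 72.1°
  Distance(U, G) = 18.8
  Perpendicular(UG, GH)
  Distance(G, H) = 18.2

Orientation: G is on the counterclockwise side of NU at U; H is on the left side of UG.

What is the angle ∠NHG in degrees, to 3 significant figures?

114°

∠NUG = 72.1°, so UG runs at 68.3° + (180° − 72.1°) = 176° from the x-axis; with |UG| = 18.8, G = U + 18.8·(cos 176°, sin 176°) = (-9.70, 24.0). UG is perpendicular to GH; with |GH| = 18.2 on the left of UG, H = G + 18.2·(-0.0663, -0.998) = (-10.9, 5.85). Then cos ∠NHG = HN·HG / (|HN||HG|), giving 114°.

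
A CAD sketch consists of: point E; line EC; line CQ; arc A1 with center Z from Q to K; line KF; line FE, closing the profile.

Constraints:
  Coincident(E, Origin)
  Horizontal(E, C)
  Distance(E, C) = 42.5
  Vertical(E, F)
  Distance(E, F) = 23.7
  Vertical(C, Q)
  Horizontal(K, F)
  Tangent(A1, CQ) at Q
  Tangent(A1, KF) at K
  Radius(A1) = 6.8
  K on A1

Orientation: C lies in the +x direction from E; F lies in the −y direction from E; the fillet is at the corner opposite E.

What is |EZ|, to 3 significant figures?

39.5

E is at the origin; E and C share the same y with |EC| = 42.5 and C on the +x side, so C = (42.5, 0.00). E and F share the same x with |EF| = 23.7 and F on the −y side, so F = (0.00, -23.7). The virtual corner opposite E is at (42.5, -23.7). The tangent condition forces ZQ to be normal to CQ and tangency of A1 to KF means the radius ZK is perpendicular to KF, with radius 6.8, so the center Z sits 6.8 in from both sides at Z = (35.7, -16.9). Then |EZ| = |Z − E| = 39.5.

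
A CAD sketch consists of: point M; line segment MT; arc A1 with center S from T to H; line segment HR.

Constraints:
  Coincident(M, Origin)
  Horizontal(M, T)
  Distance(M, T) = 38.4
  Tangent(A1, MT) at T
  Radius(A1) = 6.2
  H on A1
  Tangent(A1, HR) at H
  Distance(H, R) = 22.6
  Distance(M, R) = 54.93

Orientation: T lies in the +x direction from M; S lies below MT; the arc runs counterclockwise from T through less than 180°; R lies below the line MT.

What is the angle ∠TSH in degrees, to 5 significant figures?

127.76°

Checks: M.y = 0.00, T.y = 0.00 ✓; |ST| = 6.200 ✓; |SH| = 6.200 ✓; ∠(SH, HR) = 90.00° ✓; |HR| = 22.60 ✓; |MR| = 54.93 ✓.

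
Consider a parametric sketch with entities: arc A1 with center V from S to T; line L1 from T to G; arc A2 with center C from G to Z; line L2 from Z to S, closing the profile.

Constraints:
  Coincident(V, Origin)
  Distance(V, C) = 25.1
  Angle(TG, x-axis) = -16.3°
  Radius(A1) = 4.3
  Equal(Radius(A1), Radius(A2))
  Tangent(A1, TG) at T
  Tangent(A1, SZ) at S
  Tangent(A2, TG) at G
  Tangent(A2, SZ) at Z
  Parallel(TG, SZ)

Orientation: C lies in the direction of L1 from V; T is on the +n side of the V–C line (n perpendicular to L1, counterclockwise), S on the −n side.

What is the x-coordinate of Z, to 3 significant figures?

22.9

Tangency of A1 to both parallel lines with radius 4.3 puts T and S at V ± 4.3·n: T = (1.21, 4.13), S = (-1.21, -4.13). Equal radii place G and Z the same way about C: G = C + 4.3·n = (25.3, -2.92), Z = C − 4.3·n = (22.9, -11.2). So Z.x = 22.9.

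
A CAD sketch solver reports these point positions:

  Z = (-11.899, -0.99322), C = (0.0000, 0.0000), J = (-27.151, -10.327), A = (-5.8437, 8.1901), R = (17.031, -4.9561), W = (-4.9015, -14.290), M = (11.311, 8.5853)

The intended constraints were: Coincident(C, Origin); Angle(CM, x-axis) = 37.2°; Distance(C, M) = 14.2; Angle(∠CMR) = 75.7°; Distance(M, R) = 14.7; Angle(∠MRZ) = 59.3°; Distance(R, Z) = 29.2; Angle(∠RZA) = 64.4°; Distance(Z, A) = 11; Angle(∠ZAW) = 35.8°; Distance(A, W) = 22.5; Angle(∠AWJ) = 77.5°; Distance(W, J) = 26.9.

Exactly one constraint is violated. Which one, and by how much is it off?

Distance(W, J) = 26.9 — off by 4.30.

C = (0.00, 0.00) ✓; CM at 37.20° ✓; |CM| = 14.20 ✓; ∠CMR = 75.70° ✓; |MR| = 14.70 ✓; ∠MRZ = 59.30° ✓; |RZ| = 29.20 ✓; ∠RZA = 64.40° ✓; |ZA| = 11.00 ✓; ∠ZAW = 35.80° ✓; |AW| = 22.50 ✓; ∠AWJ = 77.50° ✓; |WJ| = 22.60 ✗.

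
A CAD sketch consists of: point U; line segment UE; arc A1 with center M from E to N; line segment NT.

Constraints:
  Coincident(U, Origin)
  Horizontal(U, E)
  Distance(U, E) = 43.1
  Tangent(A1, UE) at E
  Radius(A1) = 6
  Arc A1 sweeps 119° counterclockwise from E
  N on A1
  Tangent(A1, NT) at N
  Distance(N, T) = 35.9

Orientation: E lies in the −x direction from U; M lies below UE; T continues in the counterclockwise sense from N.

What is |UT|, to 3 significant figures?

50.8

On A1, E sits at bearing 90° from M; a 119° counterclockwise sweep puts N at bearing 209°, so N = M + 6.0·(cos 209°, sin 209°) = (-48.3, -8.91). The tangent condition forces MN to be normal to NT, so NT runs along (−sin 209°, cos 209°); with |NT| = 35.9, T = (-30.9, -40.3). Then |UT| = |T − U| = 50.8.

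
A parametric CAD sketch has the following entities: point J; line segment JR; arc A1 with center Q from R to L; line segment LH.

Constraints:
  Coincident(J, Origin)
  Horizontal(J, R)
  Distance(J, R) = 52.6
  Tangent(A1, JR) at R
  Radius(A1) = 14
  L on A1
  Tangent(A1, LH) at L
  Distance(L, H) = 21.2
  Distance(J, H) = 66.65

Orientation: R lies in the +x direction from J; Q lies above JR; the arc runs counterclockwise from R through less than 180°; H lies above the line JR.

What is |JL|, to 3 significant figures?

68.0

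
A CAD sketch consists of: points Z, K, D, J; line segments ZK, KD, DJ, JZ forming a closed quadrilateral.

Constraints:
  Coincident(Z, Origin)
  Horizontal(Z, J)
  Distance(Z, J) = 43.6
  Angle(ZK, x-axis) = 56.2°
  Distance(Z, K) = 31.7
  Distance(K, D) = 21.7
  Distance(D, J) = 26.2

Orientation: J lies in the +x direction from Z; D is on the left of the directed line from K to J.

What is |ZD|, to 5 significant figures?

47.063

Checks: |ZJ| = 43.60 ✓; |ZK| = 31.70 ✓; |KD| = 21.70 ✓; |DJ| = 26.20 ✓.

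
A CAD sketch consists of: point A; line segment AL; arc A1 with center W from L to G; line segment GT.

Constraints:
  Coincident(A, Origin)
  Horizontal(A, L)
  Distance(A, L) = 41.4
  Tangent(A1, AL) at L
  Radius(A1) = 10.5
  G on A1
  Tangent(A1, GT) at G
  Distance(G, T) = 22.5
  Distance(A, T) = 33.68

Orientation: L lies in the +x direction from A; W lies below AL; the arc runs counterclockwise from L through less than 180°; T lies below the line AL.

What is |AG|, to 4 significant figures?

32.57

A is at the origin; AL is horizontal with |AL| = 41.4 and L on the +x side, so L = (41.40, 0.000). Tangency of A1 to AL means the radius WL is perpendicular to AL, so W = L + (0, -10.5) = (41.40, -10.50). Since WG ⟂ GT (tangency), |WT| = √(10.5² + 22.5²) = 24.83 regardless of where G sits on A1. So T lies on both circle(A, 33.68) and circle(W, 24.83); the below-AL intersection is T = (21.77, -25.70). G is the foot of the tangent from T: G = (32.06, -5.695).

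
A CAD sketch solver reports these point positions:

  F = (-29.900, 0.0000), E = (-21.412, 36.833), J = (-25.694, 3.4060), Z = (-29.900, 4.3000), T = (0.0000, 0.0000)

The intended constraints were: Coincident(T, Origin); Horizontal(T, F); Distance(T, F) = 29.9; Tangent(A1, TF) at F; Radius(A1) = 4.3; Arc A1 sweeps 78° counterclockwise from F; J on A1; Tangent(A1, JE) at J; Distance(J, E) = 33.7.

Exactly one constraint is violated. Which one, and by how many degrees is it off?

Tangent(A1, JE) at J — off by 4.70°.

T = (0.00, 0.00) ✓; T.y = 0.00, F.y = 0.00 ✓; |TF| = 29.90 ✓; ∠(ZF, FT) = 90.00° ✓; |ZF| = 4.300 ✓; bearing(Z→J) − bearing(Z→F) = 78.00° ✓; |ZJ| = 4.300 ✓; ∠(ZJ, JE) = 85.30° ✗; |JE| = 33.70 ✓.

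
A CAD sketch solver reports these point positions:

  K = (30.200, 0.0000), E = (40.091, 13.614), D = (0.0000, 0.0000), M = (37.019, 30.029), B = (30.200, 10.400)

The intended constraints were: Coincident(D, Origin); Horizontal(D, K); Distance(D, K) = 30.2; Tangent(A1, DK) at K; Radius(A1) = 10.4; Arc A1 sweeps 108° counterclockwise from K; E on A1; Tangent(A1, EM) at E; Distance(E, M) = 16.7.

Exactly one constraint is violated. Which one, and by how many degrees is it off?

Tangent(A1, EM) at E — off by 7.40°.

D = (0.00, 0.00) ✓; D.y = 0.00, K.y = 0.00 ✓; |DK| = 30.20 ✓; ∠(BK, KD) = 90.00° ✓; |BK| = 10.40 ✓; bearing(B→E) − bearing(B→K) = 108.0° ✓; |BE| = 10.40 ✓; ∠(BE, EM) = 97.40° ✗; |EM| = 16.70 ✓.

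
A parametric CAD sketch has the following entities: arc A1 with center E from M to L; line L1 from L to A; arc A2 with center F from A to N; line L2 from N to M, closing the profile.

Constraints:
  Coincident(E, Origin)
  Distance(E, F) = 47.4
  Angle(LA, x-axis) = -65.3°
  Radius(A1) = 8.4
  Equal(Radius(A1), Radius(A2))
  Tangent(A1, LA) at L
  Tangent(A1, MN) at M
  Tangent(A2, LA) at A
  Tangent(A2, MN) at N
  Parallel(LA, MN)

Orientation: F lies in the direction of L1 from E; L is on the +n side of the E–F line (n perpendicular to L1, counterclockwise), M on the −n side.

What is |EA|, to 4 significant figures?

48.14

The slot axis is L1's direction at -65.3°, so u = (cos -65.3°, sin -65.3°) = (0.4179, -0.9085) and n = (−sin -65.3°, cos -65.3°) = (0.9085, 0.4179). E is at the origin and F lies 47.4 along u from E, so F = 47.4·u = (19.81, -43.06). Tangency of A1 to both parallel lines with radius 8.4 puts L and M at E ± 8.4·n: L = (7.631, 3.510), M = (-7.631, -3.510). Equal radii place A and N the same way about F: A = F + 8.4·n = (27.44, -39.55), N = F − 8.4·n = (12.18, -46.57). Then |EA| = |A − E| = 48.14.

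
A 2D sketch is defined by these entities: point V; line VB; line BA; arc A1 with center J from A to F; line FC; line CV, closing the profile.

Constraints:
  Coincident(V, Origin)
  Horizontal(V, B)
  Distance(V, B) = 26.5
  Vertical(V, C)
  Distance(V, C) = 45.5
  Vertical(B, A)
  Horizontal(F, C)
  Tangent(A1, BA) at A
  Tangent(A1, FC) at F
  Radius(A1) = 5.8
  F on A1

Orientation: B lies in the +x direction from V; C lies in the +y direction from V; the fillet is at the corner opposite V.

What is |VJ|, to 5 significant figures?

44.773

V and C share the same x with |VC| = 45.5 and C on the +y side, so C = (0.0000, 45.500). The virtual corner opposite V is at (26.500, 45.500). Tangency of A1 to BA means the radius JA is perpendicular to BA and tangency of A1 to FC means the radius JF is perpendicular to FC, with radius 5.8, so the center J sits 5.8 in from both sides at J = (20.700, 39.700). Then |VJ| = |J − V| = 44.773.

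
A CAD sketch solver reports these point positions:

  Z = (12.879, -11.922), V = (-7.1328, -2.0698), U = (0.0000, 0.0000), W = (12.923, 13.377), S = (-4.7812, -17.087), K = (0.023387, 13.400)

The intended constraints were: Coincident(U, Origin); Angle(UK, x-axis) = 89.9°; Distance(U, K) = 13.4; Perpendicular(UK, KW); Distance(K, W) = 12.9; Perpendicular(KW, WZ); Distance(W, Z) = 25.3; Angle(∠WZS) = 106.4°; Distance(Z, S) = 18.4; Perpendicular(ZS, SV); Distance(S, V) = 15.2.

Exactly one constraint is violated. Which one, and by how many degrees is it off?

Perpendicular(ZS, SV) — off by 7.40°.

U = (0.00, 0.00) ✓; UK at 89.90° ✓; |UK| = 13.40 ✓; ∠(UK, KW) = 90.00° ✓; |KW| = 12.90 ✓; ∠(KW, WZ) = 90.00° ✓; |WZ| = 25.30 ✓; ∠WZS = 106.4° ✓; |ZS| = 18.40 ✓; ∠(ZS, SV) = 97.40° ✗; |SV| = 15.20 ✓.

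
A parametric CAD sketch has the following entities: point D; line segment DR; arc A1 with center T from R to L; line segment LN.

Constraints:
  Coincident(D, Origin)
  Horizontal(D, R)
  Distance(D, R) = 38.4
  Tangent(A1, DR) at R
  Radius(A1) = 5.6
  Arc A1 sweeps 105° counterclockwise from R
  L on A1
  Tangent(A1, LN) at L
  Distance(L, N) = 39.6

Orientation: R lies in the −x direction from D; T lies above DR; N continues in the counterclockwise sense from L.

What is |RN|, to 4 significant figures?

45.56

D is at the origin; D and R share the same y with |DR| = 38.4 and R on the −x side, so R = (-38.40, 0.000). The tangent condition forces TR to be normal to DR, so T = R + (0, 5.6) = (-38.40, 5.600). On A1, R sits at bearing -90° from T; a 105° counterclockwise sweep puts L at bearing 15°, so L = T + 5.6·(cos 15°, sin 15°) = (-32.99, 7.049). Tangency of A1 to LN means the radius TL is perpendicular to LN, so LN runs along (−sin 15°, cos 15°); with |LN| = 39.6, N = (-43.24, 45.30). Then |RN| = |N − R| = 45.56.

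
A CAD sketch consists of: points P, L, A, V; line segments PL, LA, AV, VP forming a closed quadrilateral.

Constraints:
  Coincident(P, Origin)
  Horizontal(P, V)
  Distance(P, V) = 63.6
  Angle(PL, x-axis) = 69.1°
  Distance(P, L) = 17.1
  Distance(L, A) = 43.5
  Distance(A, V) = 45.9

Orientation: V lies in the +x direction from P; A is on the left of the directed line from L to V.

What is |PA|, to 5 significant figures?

58.368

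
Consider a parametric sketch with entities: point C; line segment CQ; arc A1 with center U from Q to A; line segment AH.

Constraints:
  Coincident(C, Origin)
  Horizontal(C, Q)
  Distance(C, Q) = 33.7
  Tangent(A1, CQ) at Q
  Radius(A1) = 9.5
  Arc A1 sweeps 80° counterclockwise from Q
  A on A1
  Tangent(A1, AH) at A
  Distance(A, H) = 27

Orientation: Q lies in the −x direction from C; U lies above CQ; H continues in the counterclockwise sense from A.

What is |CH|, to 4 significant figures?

39.65

C is at the origin; C and Q share the same y with |CQ| = 33.7 and Q on the −x side, so Q = (-33.70, 0.000). Since A1 is tangent to CQ there, UQ ⟂ CQ, so U = Q + (0, 9.5) = (-33.70, 9.500). On A1, Q sits at bearing -90° from U; an 80° counterclockwise sweep puts A at bearing -10°, so A = U + 9.5·(cos -10°, sin -10°) = (-24.34, 7.850). Tangency of A1 to AH means the radius UA is perpendicular to AH, so AH runs along (−sin -10°, cos -10°); with |AH| = 27.0, H = (-19.66, 34.44). Then |CH| = |H − C| = 39.65.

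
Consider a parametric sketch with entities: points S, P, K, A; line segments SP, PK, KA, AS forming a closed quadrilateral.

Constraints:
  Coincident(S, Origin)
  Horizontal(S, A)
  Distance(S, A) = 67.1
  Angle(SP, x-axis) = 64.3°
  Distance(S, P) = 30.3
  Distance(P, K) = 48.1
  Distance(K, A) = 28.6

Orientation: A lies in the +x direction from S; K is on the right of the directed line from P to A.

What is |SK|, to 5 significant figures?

42.750

Checks: |PK| = 48.10 ✓; |KA| = 28.60 ✓.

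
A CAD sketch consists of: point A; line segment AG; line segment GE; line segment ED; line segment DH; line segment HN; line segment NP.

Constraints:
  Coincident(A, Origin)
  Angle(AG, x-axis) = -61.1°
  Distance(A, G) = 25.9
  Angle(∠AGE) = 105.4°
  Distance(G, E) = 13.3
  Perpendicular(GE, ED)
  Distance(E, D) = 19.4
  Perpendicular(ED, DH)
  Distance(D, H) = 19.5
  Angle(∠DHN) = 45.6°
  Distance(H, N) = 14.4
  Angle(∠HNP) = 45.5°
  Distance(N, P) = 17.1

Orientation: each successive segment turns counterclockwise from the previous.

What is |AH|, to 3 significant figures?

5.61

A is at the origin; AG runs at -61.1° with length 25.9, so G = (12.5, -22.7). ∠AGE = 105.4° gives GE at 13.5° from the x-axis; with |GE| = 13.3, E = (25.4, -19.6). GE is perpendicular to ED, so ED runs at 104°; with |ED| = 19.4, D = (20.9, -0.706). ED is perpendicular to DH, so DH runs at -166°; with |DH| = 19.5, H = (1.96, -5.26). Then |AH| = |H − A| = 5.61.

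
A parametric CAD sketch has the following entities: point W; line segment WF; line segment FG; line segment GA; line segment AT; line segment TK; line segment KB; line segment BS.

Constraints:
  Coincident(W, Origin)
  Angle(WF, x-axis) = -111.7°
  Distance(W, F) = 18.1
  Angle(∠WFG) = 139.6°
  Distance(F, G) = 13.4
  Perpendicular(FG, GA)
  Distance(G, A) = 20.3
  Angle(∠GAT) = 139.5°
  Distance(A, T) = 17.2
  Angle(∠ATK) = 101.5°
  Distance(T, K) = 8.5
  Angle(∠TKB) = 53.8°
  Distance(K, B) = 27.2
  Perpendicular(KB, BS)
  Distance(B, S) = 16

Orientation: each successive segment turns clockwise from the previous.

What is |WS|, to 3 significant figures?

45.0

W is at the origin; WF runs at -111.7° with length 18.1, so F = (-6.69, -16.8). ∠WFG = 139.6° gives FG at -152° from the x-axis; with |FG| = 13.4, G = (-18.5, -23.1). The perpendicularity gives GA at right angles to FG, so GA runs at 118°; with |GA| = 20.3, A = (-28.0, -5.15). ∠GAT = 139.5° gives AT at 77.4° from the x-axis; with |AT| = 17.2, T = (-24.3, 11.6). ∠ATK = 101.5° gives TK at -1.10° from the x-axis; with |TK| = 8.5, K = (-15.8, 11.5). ∠TKB = 53.8° gives KB at -127° from the x-axis; with |KB| = 27.2, B = (-32.3, -10.2). The perpendicularity gives BS at right angles to KB, so BS runs at 143°; with |BS| = 16.0, S = (-45.0, -0.466). Then |WS| = |S − W| = 45.0.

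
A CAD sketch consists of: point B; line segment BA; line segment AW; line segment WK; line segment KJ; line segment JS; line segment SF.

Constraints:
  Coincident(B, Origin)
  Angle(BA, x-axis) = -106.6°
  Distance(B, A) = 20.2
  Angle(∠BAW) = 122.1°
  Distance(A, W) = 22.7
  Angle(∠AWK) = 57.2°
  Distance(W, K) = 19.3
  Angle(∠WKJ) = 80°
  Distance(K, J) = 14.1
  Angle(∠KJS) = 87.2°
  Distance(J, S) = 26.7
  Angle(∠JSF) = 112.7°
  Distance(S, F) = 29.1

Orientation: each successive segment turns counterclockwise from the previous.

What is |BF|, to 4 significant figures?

61.17

B is at the origin; BA runs at -106.6° with length 20.2, so A = (-5.771, -19.36). ∠BAW = 122.1° gives AW at -48.70° from the x-axis; with |AW| = 22.7, W = (9.211, -36.41). ∠AWK = 57.2° gives WK at 74.10° from the x-axis; with |WK| = 19.3, K = (14.50, -17.85). ∠WKJ = 80.0° gives KJ at 174.1° from the x-axis; with |KJ| = 14.1, J = (0.4732, -16.40). ∠KJS = 87.2° gives JS at -93.10° from the x-axis; with |JS| = 26.7, S = (-0.9707, -43.06). ∠JSF = 112.7° gives SF at -25.80° from the x-axis; with |SF| = 29.1, F = (25.23, -55.73). Then |BF| = |F − B| = 61.17.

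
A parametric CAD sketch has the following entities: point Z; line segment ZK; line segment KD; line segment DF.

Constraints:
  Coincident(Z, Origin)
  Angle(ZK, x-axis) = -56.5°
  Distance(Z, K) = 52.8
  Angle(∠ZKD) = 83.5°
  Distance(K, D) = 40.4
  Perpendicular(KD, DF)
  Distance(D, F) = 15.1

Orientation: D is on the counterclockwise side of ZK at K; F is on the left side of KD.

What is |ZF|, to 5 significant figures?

50.801

Z is at the origin; ZK runs at -56.5° with length 52.8, so K = 52.8·(cos -56.5°, sin -56.5°) = (29.142, -44.029). ∠ZKD = 83.5°, so KD runs at -56.5° + (180° − 83.5°) = 40.000° from the x-axis; with |KD| = 40.4, D = K + 40.4·(cos 40.000°, sin 40.000°) = (60.090, -18.061). The perpendicularity gives DF at right angles to KD; with |DF| = 15.1 on the left of KD, F = D + 15.1·(-0.64279, 0.76604) = (50.384, -6.4933). Then |ZF| = |F − Z| = 50.801.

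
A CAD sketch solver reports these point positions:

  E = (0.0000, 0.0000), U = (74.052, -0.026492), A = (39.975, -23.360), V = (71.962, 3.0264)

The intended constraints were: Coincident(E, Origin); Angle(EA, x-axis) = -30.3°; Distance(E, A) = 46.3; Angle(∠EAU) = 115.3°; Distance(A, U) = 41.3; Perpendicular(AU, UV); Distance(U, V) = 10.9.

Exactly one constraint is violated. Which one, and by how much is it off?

Distance(U, V) = 10.9 — off by 7.20.

E = (0.00, 0.00) ✓; EA at -30.30° ✓; |EA| = 46.30 ✓; ∠EAU = 115.3° ✓; |AU| = 41.30 ✓; ∠(AU, UV) = 89.99° ✓; |UV| = 3.700 ✗.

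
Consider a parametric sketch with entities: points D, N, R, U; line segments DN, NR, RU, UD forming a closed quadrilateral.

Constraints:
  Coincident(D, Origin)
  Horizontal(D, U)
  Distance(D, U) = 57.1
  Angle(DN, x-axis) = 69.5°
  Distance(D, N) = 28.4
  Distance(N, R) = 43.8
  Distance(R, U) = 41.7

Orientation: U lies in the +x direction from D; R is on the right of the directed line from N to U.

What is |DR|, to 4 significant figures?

24.83

Checks: |NR| = 43.80 ✓; |RU| = 41.70 ✓.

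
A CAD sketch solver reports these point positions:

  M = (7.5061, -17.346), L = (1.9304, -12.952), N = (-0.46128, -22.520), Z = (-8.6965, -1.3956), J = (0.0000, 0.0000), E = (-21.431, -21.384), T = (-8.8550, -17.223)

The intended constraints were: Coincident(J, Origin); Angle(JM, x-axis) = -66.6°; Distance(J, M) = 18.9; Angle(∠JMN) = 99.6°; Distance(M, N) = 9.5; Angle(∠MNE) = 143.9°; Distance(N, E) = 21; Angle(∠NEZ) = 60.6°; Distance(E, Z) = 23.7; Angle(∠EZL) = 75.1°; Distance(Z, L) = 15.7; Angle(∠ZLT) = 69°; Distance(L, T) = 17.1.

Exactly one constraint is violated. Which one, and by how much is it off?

Distance(L, T) = 17.1 — off by 5.50.

J = (0.00, 0.00) ✓; JM at -66.60° ✓; |JM| = 18.90 ✓; ∠JMN = 99.60° ✓; |MN| = 9.500 ✓; ∠MNE = 143.9° ✓; |NE| = 21.00 ✓; ∠NEZ = 60.60° ✓; |EZ| = 23.70 ✓; ∠EZL = 75.10° ✓; |ZL| = 15.70 ✓; ∠ZLT = 69.00° ✓; |LT| = 11.60 ✗.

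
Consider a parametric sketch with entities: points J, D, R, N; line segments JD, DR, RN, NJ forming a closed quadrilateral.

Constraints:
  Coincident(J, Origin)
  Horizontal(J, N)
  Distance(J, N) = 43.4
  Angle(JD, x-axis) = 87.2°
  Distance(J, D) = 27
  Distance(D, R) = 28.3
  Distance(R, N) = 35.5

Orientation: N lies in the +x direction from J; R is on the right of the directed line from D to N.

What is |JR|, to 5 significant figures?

7.9238

Checks: |DR| = 28.30 ✓; |RN| = 35.50 ✓.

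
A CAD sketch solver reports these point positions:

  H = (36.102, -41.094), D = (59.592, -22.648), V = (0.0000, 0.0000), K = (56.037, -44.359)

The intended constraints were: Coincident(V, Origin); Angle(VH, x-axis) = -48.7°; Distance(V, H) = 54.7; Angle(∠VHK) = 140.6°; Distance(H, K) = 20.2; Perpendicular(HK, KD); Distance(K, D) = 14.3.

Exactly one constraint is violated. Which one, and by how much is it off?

Distance(K, D) = 14.3 — off by 7.70.

V = (0.00, 0.00) ✓; VH at -48.70° ✓; |VH| = 54.70 ✓; ∠VHK = 140.6° ✓; |HK| = 20.20 ✓; ∠(HK, KD) = 90.00° ✓; |KD| = 22.00 ✗.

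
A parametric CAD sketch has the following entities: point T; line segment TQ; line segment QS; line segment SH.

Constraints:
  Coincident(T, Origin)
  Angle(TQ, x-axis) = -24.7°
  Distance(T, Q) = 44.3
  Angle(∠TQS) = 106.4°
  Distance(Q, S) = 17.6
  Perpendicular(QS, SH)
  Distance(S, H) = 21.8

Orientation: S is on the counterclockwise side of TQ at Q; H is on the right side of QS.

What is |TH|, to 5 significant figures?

70.998

T is at the origin; TQ runs at -24.7° with length 44.3, so Q = 44.3·(cos -24.7°, sin -24.7°) = (40.247, -18.512). ∠TQS = 106.4°, so QS runs at -24.7° + (180° − 106.4°) = 48.900° from the x-axis; with |QS| = 17.6, S = Q + 17.6·(cos 48.900°, sin 48.900°) = (51.817, -5.2488). QS is perpendicular to SH; with |SH| = 21.8 on the right of QS, H = S + 21.8·(0.75356, -0.65738) = (68.244, -19.580). Then |TH| = |H − T| = 70.998.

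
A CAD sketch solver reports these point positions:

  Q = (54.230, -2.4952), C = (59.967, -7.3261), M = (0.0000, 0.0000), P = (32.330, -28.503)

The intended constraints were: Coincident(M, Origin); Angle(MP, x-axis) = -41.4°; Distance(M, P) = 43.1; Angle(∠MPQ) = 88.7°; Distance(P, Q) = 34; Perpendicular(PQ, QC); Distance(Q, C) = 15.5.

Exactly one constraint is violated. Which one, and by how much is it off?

Distance(Q, C) = 15.5 — off by 8.00.

M = (0.00, 0.00) ✓; MP at -41.40° ✓; |MP| = 43.10 ✓; ∠MPQ = 88.70° ✓; |PQ| = 34.00 ✓; ∠(PQ, QC) = 90.00° ✓; |QC| = 7.500 ✗.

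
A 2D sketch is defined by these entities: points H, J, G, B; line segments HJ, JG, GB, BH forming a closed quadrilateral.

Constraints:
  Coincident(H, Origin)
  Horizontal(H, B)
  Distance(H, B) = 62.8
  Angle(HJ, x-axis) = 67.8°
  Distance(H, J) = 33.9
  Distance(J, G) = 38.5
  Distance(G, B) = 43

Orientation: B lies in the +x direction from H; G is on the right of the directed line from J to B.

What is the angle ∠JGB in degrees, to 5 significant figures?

92.649°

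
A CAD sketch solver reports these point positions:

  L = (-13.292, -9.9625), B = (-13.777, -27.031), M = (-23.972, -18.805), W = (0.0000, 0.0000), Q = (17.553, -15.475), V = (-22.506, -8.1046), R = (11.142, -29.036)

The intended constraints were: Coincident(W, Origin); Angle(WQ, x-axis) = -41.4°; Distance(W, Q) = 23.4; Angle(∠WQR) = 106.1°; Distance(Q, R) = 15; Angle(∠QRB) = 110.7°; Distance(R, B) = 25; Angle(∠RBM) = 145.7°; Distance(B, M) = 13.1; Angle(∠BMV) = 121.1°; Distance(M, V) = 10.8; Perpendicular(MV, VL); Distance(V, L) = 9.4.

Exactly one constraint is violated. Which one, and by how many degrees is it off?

Perpendicular(MV, VL) — off by 3.60°.

W = (0.00, 0.00) ✓; WQ at -41.40° ✓; |WQ| = 23.40 ✓; ∠WQR = 106.1° ✓; |QR| = 15.00 ✓; ∠QRB = 110.7° ✓; |RB| = 25.00 ✓; ∠RBM = 145.7° ✓; |BM| = 13.10 ✓; ∠BMV = 121.1° ✓; |MV| = 10.80 ✓; ∠(MV, VL) = 93.60° ✗; |VL| = 9.399 ✓.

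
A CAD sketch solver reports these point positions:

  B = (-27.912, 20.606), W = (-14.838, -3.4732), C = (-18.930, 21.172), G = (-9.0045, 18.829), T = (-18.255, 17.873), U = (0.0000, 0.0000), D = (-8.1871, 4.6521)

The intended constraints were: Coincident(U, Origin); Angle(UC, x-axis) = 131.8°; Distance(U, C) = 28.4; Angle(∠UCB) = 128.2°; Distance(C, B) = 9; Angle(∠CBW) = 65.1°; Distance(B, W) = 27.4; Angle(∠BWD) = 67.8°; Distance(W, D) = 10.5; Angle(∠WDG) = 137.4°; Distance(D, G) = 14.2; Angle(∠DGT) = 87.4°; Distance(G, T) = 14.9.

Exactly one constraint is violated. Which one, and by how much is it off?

Distance(G, T) = 14.9 — off by 5.60.

U = (0.00, 0.00) ✓; UC at 131.8° ✓; |UC| = 28.40 ✓; ∠UCB = 128.2° ✓; |CB| = 9.000 ✓; ∠CBW = 65.11° ✓; |BW| = 27.40 ✓; ∠BWD = 67.80° ✓; |WD| = 10.50 ✓; ∠WDG = 137.4° ✓; |DG| = 14.20 ✓; ∠DGT = 87.40° ✓; |GT| = 9.300 ✗.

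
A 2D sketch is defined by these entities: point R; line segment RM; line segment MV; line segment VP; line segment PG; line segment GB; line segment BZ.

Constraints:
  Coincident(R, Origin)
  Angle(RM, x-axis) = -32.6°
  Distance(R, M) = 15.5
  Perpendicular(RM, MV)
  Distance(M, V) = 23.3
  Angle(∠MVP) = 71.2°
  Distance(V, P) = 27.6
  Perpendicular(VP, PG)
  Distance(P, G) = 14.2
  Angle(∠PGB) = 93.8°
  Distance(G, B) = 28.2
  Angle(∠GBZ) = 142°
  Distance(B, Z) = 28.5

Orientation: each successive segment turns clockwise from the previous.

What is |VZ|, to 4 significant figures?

24.11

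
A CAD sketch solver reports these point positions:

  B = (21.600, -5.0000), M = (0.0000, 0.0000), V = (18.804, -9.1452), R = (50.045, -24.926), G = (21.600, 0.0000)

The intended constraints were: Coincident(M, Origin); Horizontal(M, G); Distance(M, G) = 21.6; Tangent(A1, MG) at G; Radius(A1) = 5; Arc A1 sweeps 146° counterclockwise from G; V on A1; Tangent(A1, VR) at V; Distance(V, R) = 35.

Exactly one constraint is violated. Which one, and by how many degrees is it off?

Tangent(A1, VR) at V — off by 7.20°.

M = (0.00, 0.00) ✓; M.y = 0.00, G.y = 0.00 ✓; |MG| = 21.60 ✓; ∠(BG, GM) = 90.00° ✓; |BG| = 5.000 ✓; bearing(B→V) − bearing(B→G) = 146.0° ✓; |BV| = 5.000 ✓; ∠(BV, VR) = 82.80° ✗; |VR| = 35.00 ✓.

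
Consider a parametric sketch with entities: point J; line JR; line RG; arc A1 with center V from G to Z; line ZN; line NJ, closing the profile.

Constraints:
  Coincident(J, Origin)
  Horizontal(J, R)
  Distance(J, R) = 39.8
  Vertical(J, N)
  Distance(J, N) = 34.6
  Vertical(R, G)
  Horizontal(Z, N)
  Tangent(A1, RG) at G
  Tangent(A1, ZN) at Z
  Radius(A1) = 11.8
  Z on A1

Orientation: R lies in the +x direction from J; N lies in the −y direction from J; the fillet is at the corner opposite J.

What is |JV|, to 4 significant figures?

36.11

JN is vertical with |JN| = 34.6 and N on the −y side, so N = (0.000, -34.60). The virtual corner opposite J is at (39.80, -34.60). Tangency of A1 to RG means the radius VG is perpendicular to RG and the tangent condition forces VZ to be normal to ZN, with radius 11.8, so the center V sits 11.8 in from both sides at V = (28.00, -22.80). Then |JV| = |V − J| = 36.11.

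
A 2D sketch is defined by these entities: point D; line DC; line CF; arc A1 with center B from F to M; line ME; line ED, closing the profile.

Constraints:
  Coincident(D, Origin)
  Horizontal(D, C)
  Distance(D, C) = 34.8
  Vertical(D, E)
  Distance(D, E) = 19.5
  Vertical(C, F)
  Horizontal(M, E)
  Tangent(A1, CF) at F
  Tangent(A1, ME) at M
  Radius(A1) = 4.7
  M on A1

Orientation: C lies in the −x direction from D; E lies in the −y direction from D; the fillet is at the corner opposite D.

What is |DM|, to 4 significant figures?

35.86

D is at the origin; DC is horizontal with |DC| = 34.8 and C on the −x side, so C = (-34.80, 0.000). D and E share the same x with |DE| = 19.5 and E on the −y side, so E = (0.000, -19.50). The virtual corner opposite D is at (-34.80, -19.50). The tangent condition forces BF to be normal to CF and the tangent condition forces BM to be normal to ME, with radius 4.7, so the center B sits 4.7 in from both sides at B = (-30.10, -14.80). That places the tangent points at F = (-34.80, -14.80) on CF and M = (-30.10, -19.50) on ME. Then |DM| = |M − D| = 35.86.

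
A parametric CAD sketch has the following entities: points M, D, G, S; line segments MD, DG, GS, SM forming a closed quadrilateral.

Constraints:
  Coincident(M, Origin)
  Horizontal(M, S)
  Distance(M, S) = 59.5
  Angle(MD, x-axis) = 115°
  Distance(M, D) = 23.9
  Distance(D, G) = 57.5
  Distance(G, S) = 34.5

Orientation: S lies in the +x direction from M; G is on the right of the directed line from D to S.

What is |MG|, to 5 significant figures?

36.010

Checks: |DG| = 57.50 ✓; |GS| = 34.50 ✓.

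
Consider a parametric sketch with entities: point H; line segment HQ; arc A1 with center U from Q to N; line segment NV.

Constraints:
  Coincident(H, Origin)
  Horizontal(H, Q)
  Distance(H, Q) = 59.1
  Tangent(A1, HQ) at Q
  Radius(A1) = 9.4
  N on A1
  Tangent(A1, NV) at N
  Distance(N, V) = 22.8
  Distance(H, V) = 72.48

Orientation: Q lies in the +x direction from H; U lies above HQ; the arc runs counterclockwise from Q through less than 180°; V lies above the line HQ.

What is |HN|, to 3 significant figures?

69.2

Checks: |UN| = 9.400 ✓; ∠(UN, NV) = 90.00° ✓; |NV| = 22.80 ✓; |HV| = 72.48 ✓.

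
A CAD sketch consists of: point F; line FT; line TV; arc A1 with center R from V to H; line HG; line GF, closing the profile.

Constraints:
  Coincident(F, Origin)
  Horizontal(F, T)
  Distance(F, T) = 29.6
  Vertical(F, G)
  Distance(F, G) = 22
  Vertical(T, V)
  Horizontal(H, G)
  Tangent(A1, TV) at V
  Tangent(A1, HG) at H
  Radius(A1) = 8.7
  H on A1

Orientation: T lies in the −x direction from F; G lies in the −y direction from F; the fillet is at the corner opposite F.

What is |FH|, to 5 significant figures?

30.345

F is at the origin; FT is horizontal with |FT| = 29.6 and T on the −x side, so T = (-29.600, 0.0000). F and G share the same x with |FG| = 22.0 and G on the −y side, so G = (0.0000, -22.000). The virtual corner opposite F is at (-29.600, -22.000). Since A1 is tangent to TV there, RV ⟂ TV and A1 meets HG tangentially, so RH is at right angles to HG, with radius 8.7, so the center R sits 8.7 in from both sides at R = (-20.900, -13.300). That places the tangent points at V = (-29.600, -13.300) on TV and H = (-20.900, -22.000) on HG. Then |FH| = |H − F| = 30.345.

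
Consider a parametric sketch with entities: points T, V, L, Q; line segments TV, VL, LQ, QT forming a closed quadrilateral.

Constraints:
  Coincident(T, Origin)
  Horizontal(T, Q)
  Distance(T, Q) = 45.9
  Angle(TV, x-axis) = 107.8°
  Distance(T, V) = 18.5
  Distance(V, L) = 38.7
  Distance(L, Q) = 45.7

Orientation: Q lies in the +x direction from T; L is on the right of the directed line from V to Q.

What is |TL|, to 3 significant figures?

20.2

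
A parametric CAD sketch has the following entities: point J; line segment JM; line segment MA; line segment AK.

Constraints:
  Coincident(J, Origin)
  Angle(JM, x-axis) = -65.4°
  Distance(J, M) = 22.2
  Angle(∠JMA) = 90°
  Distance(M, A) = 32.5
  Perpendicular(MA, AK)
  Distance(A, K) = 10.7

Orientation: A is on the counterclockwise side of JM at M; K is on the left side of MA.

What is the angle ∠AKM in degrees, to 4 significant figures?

71.78°

J is at the origin; JM runs at -65.4° with length 22.2, so M = 22.2·(cos -65.4°, sin -65.4°) = (9.241, -20.19). ∠JMA = 90.0°, so MA runs at -65.4° + (180° − 90.0°) = 24.60° from the x-axis; with |MA| = 32.5, A = M + 32.5·(cos 24.60°, sin 24.60°) = (38.79, -6.656). MA ⟂ AK; with |AK| = 10.7 on the left of MA, K = A + 10.7·(-0.4163, 0.9092) = (34.34, 3.073). Then cos ∠AKM = KA·KM / (|KA||KM|), giving 71.78°.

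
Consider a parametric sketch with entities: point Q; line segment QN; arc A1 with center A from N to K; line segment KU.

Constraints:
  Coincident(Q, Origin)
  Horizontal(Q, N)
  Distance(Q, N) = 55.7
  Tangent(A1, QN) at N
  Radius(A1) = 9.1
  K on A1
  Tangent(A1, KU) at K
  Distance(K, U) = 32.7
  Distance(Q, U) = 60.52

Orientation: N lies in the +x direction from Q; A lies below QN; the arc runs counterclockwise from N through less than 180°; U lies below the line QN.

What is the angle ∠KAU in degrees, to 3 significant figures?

74.4°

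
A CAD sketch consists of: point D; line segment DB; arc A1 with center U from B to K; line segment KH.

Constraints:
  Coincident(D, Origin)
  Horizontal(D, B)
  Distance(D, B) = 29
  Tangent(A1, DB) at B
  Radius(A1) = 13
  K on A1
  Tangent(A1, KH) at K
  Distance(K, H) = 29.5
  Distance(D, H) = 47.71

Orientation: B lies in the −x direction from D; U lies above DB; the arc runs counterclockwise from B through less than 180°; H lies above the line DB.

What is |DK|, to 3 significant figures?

21.6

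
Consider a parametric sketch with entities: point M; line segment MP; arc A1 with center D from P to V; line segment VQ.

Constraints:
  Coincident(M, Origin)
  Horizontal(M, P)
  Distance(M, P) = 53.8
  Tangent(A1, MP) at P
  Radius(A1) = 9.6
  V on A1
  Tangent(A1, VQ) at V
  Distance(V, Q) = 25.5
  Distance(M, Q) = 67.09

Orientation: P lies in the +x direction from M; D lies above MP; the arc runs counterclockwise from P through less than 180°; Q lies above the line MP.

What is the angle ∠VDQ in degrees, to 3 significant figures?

69.4°

Checks: |DV| = 9.600 ✓; ∠(DV, VQ) = 90.00° ✓; |VQ| = 25.50 ✓; |MQ| = 67.09 ✓.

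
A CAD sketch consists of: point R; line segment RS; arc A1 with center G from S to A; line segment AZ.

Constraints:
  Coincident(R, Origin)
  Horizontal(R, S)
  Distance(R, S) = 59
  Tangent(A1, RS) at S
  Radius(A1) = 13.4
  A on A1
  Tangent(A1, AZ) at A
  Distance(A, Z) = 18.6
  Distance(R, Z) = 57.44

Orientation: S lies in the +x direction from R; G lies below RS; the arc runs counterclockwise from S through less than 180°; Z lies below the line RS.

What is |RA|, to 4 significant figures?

47.86

R is at the origin; RS is horizontal with |RS| = 59.0 and S on the +x side, so S = (59.00, 0.000). A1 meets RS tangentially, so GS is at right angles to RS, so G = S + (0, -13.4) = (59.00, -13.40). Since GA ⟂ AZ (tangency), |GZ| = √(13.4² + 18.6²) = 22.92 regardless of where A sits on A1. So Z lies on both circle(R, 57.44) and circle(G, 22.92); the below-RS intersection is Z = (47.04, -32.96). A is the foot of the tangent from Z: A = (45.64, -14.41).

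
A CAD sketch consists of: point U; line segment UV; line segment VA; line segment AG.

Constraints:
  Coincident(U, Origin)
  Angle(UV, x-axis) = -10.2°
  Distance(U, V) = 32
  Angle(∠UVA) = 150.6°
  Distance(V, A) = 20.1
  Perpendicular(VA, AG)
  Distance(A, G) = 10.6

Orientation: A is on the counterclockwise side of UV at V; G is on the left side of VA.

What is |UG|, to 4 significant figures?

48.25

U is at the origin; UV runs at -10.2° with length 32.0, so V = 32.0·(cos -10.2°, sin -10.2°) = (31.49, -5.667). ∠UVA = 150.6°, so VA runs at -10.2° + (180° − 150.6°) = 19.20° from the x-axis; with |VA| = 20.1, A = V + 20.1·(cos 19.20°, sin 19.20°) = (50.48, 0.9435). VA is perpendicular to AG; with |AG| = 10.6 on the left of VA, G = A + 10.6·(-0.3289, 0.9444) = (46.99, 10.95). Then |UG| = |G − U| = 48.25.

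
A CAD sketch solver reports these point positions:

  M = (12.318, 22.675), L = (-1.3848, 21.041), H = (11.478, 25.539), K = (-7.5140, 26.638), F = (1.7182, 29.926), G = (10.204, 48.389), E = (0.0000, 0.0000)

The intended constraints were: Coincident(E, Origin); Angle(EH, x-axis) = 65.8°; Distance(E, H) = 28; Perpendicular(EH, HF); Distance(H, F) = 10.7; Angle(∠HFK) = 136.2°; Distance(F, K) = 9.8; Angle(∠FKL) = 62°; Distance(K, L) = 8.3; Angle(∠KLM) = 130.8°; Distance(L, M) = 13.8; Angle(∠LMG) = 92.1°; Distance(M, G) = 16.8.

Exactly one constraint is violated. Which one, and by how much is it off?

Distance(M, G) = 16.8 — off by 9.00.

E = (0.00, 0.00) ✓; EH at 65.80° ✓; |EH| = 28.00 ✓; ∠(EH, HF) = 90.00° ✓; |HF| = 10.70 ✓; ∠HFK = 136.2° ✓; |FK| = 9.800 ✓; ∠FKL = 62.00° ✓; |KL| = 8.300 ✓; ∠KLM = 130.8° ✓; |LM| = 13.80 ✓; ∠LMG = 92.10° ✓; |MG| = 25.80 ✗.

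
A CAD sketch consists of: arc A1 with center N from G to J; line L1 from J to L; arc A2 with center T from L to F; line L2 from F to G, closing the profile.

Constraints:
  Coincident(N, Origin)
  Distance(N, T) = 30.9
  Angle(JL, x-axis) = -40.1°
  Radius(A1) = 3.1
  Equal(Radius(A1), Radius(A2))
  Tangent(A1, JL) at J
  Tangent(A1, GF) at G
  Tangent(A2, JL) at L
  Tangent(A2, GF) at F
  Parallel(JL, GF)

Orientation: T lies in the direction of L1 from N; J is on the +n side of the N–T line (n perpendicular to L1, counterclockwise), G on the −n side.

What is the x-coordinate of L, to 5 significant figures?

25.633

The slot axis is L1's direction at -40.1°, so u = (cos -40.1°, sin -40.1°) = (0.76492, -0.64412) and n = (−sin -40.1°, cos -40.1°) = (0.64412, 0.76492). N is at the origin and T lies 30.9 along u from N, so T = 30.9·u = (23.636, -19.903). Tangency of A1 to both parallel lines with radius 3.1 puts J and G at N ± 3.1·n: J = (1.9968, 2.3713), G = (-1.9968, -2.3713). Equal radii place L and F the same way about T: L = T + 3.1·n = (25.633, -17.532), F = T − 3.1·n = (21.639, -22.275). So L.x = 25.633.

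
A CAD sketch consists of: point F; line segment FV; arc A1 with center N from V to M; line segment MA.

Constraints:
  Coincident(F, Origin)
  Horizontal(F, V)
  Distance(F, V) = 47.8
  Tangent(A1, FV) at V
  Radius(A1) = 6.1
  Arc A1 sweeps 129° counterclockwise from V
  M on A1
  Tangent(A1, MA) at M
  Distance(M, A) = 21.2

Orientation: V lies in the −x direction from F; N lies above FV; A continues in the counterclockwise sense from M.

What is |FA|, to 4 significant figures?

62.28

F is at the origin; FV is horizontal with |FV| = 47.8 and V on the −x side, so V = (-47.80, 0.000). The tangent condition forces NV to be normal to FV, so N = V + (0, 6.1) = (-47.80, 6.100). On A1, V sits at bearing -90° from N; a 129° counterclockwise sweep puts M at bearing 39°, so M = N + 6.1·(cos 39°, sin 39°) = (-43.06, 9.939). The tangent condition forces NM to be normal to MA, so MA runs along (−sin 39°, cos 39°); with |MA| = 21.2, A = (-56.40, 26.41). Then |FA| = |A − F| = 62.28.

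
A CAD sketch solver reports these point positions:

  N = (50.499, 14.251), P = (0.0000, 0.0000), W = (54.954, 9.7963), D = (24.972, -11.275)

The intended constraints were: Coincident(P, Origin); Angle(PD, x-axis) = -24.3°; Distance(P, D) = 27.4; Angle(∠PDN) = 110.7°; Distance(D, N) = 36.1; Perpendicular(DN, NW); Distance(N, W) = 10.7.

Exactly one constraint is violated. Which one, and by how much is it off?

Distance(N, W) = 10.7 — off by 4.40.

P = (0.00, 0.00) ✓; PD at -24.30° ✓; |PD| = 27.40 ✓; ∠PDN = 110.7° ✓; |DN| = 36.10 ✓; ∠(DN, NW) = 90.00° ✓; |NW| = 6.300 ✗.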